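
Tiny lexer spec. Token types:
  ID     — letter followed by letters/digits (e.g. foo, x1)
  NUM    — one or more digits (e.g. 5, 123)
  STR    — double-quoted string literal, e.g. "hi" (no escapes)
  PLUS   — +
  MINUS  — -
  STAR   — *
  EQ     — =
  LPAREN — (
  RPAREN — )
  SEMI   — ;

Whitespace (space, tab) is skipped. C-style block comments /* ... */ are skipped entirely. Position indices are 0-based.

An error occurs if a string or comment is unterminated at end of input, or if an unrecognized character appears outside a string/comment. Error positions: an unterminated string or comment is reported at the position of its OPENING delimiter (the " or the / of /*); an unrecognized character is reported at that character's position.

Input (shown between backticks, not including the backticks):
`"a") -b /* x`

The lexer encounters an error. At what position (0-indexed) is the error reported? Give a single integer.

pos=0: enter STRING mode
pos=0: emit STR "a" (now at pos=3)
pos=3: emit RPAREN ')'
pos=5: emit MINUS '-'
pos=6: emit ID 'b' (now at pos=7)
pos=8: enter COMMENT mode (saw '/*')
pos=8: ERROR — unterminated comment (reached EOF)

Answer: 8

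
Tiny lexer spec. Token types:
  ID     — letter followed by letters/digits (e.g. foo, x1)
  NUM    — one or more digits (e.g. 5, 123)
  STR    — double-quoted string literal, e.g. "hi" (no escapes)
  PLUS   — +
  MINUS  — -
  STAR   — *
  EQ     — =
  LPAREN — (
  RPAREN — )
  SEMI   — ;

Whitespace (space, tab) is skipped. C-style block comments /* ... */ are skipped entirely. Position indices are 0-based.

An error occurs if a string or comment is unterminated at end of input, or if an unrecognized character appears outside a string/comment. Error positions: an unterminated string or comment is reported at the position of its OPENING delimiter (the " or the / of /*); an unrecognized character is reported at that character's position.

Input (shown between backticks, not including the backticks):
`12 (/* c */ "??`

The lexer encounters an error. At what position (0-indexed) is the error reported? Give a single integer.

pos=0: emit NUM '12' (now at pos=2)
pos=3: emit LPAREN '('
pos=4: enter COMMENT mode (saw '/*')
exit COMMENT mode (now at pos=11)
pos=12: enter STRING mode
pos=12: ERROR — unterminated string

Answer: 12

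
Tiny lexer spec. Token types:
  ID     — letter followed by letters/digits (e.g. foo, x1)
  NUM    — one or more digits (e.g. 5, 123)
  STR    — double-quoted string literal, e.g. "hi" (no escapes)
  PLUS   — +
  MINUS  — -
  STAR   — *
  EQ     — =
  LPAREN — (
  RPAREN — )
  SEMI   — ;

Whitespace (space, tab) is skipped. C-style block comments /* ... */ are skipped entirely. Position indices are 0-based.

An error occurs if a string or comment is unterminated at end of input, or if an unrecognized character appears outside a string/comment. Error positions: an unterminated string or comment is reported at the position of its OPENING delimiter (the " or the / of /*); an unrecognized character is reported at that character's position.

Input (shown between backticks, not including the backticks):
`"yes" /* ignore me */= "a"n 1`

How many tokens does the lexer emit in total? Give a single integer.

pos=0: enter STRING mode
pos=0: emit STR "yes" (now at pos=5)
pos=6: enter COMMENT mode (saw '/*')
exit COMMENT mode (now at pos=21)
pos=21: emit EQ '='
pos=23: enter STRING mode
pos=23: emit STR "a" (now at pos=26)
pos=26: emit ID 'n' (now at pos=27)
pos=28: emit NUM '1' (now at pos=29)
DONE. 5 tokens: [STR, EQ, STR, ID, NUM]

Answer: 5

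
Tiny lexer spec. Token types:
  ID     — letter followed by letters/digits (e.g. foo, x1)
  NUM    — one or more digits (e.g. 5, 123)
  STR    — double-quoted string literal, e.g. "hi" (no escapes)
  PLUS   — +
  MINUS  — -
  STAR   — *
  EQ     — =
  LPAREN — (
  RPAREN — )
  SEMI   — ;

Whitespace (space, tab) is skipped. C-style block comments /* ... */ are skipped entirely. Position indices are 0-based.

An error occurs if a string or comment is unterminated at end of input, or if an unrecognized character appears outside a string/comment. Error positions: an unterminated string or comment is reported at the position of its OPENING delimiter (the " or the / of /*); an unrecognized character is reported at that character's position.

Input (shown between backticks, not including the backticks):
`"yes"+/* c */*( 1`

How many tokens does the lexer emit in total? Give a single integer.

pos=0: enter STRING mode
pos=0: emit STR "yes" (now at pos=5)
pos=5: emit PLUS '+'
pos=6: enter COMMENT mode (saw '/*')
exit COMMENT mode (now at pos=13)
pos=13: emit STAR '*'
pos=14: emit LPAREN '('
pos=16: emit NUM '1' (now at pos=17)
DONE. 5 tokens: [STR, PLUS, STAR, LPAREN, NUM]

Answer: 5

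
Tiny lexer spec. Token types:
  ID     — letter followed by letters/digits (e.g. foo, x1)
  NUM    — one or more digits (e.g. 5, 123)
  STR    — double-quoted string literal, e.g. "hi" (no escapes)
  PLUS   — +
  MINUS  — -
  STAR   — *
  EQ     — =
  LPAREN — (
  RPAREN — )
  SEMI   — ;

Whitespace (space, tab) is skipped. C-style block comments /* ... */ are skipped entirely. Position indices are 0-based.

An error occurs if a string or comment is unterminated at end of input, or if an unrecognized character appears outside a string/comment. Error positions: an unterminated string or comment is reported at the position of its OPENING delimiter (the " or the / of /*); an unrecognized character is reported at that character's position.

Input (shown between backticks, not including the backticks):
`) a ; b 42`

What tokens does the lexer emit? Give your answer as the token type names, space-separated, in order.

Answer: RPAREN ID SEMI ID NUM

Derivation:
pos=0: emit RPAREN ')'
pos=2: emit ID 'a' (now at pos=3)
pos=4: emit SEMI ';'
pos=6: emit ID 'b' (now at pos=7)
pos=8: emit NUM '42' (now at pos=10)
DONE. 5 tokens: [RPAREN, ID, SEMI, ID, NUM]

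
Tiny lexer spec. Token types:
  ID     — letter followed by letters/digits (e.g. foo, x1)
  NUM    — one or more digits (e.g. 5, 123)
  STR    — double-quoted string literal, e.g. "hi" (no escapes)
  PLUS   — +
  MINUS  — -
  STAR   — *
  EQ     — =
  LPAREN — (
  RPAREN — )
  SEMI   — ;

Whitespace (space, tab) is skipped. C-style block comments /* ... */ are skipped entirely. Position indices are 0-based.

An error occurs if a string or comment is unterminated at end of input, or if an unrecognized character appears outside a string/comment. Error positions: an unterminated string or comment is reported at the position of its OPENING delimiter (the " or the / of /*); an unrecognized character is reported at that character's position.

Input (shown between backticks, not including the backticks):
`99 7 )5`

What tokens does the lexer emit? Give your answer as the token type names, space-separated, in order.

Answer: NUM NUM RPAREN NUM

Derivation:
pos=0: emit NUM '99' (now at pos=2)
pos=3: emit NUM '7' (now at pos=4)
pos=5: emit RPAREN ')'
pos=6: emit NUM '5' (now at pos=7)
DONE. 4 tokens: [NUM, NUM, RPAREN, NUM]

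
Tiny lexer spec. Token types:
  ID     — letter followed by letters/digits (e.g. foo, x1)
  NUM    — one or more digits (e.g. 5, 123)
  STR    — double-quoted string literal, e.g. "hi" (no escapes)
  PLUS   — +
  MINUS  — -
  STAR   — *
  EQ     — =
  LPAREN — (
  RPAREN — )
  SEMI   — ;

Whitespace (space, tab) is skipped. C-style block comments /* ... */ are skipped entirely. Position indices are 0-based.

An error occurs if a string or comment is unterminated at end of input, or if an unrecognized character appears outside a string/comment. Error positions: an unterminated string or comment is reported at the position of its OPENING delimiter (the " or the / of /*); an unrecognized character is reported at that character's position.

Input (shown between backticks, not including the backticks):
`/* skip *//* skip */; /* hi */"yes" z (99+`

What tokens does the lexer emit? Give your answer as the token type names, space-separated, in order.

pos=0: enter COMMENT mode (saw '/*')
exit COMMENT mode (now at pos=10)
pos=10: enter COMMENT mode (saw '/*')
exit COMMENT mode (now at pos=20)
pos=20: emit SEMI ';'
pos=22: enter COMMENT mode (saw '/*')
exit COMMENT mode (now at pos=30)
pos=30: enter STRING mode
pos=30: emit STR "yes" (now at pos=35)
pos=36: emit ID 'z' (now at pos=37)
pos=38: emit LPAREN '('
pos=39: emit NUM '99' (now at pos=41)
pos=41: emit PLUS '+'
DONE. 6 tokens: [SEMI, STR, ID, LPAREN, NUM, PLUS]

Answer: SEMI STR ID LPAREN NUM PLUS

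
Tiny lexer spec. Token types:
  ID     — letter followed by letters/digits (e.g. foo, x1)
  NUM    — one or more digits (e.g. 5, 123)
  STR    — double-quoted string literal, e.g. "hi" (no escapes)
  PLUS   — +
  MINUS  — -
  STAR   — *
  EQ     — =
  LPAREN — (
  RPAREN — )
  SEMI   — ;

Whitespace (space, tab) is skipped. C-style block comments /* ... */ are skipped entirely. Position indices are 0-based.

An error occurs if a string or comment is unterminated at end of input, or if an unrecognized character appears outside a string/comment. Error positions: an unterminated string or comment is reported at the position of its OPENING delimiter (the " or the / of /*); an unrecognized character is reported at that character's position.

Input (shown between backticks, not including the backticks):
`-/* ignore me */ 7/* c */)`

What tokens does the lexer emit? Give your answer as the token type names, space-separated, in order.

Answer: MINUS NUM RPAREN

Derivation:
pos=0: emit MINUS '-'
pos=1: enter COMMENT mode (saw '/*')
exit COMMENT mode (now at pos=16)
pos=17: emit NUM '7' (now at pos=18)
pos=18: enter COMMENT mode (saw '/*')
exit COMMENT mode (now at pos=25)
pos=25: emit RPAREN ')'
DONE. 3 tokens: [MINUS, NUM, RPAREN]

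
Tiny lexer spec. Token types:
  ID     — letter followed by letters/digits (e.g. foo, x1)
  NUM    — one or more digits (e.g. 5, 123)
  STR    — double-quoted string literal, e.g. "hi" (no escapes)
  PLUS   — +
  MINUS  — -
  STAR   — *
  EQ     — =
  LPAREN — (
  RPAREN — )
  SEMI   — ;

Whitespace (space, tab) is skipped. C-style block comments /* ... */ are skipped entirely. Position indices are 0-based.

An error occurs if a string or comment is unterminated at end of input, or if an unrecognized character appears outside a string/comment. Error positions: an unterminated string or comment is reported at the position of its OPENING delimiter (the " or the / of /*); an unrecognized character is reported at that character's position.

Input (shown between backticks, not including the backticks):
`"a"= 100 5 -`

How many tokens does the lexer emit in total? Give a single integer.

Answer: 5

Derivation:
pos=0: enter STRING mode
pos=0: emit STR "a" (now at pos=3)
pos=3: emit EQ '='
pos=5: emit NUM '100' (now at pos=8)
pos=9: emit NUM '5' (now at pos=10)
pos=11: emit MINUS '-'
DONE. 5 tokens: [STR, EQ, NUM, NUM, MINUS]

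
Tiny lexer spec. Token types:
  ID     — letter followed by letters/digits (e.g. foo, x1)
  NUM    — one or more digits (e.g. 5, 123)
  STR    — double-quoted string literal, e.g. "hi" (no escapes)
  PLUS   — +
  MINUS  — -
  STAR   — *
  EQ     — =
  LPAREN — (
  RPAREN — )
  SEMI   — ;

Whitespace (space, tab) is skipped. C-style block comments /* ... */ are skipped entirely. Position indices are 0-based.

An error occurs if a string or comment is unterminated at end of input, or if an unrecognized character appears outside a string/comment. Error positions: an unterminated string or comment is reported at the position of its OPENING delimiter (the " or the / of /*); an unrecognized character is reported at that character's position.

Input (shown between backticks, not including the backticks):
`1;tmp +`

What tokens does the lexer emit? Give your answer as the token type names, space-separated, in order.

pos=0: emit NUM '1' (now at pos=1)
pos=1: emit SEMI ';'
pos=2: emit ID 'tmp' (now at pos=5)
pos=6: emit PLUS '+'
DONE. 4 tokens: [NUM, SEMI, ID, PLUS]

Answer: NUM SEMI ID PLUS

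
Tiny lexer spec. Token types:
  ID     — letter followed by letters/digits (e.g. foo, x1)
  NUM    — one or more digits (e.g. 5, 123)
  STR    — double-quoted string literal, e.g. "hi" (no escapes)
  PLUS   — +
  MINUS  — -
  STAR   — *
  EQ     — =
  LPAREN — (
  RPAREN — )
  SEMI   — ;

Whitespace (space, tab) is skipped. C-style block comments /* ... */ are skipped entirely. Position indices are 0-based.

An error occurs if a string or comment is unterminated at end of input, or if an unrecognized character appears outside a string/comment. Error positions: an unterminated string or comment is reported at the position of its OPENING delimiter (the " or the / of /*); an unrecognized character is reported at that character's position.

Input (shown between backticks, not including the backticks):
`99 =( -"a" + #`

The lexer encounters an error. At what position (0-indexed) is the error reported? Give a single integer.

pos=0: emit NUM '99' (now at pos=2)
pos=3: emit EQ '='
pos=4: emit LPAREN '('
pos=6: emit MINUS '-'
pos=7: enter STRING mode
pos=7: emit STR "a" (now at pos=10)
pos=11: emit PLUS '+'
pos=13: ERROR — unrecognized char '#'

Answer: 13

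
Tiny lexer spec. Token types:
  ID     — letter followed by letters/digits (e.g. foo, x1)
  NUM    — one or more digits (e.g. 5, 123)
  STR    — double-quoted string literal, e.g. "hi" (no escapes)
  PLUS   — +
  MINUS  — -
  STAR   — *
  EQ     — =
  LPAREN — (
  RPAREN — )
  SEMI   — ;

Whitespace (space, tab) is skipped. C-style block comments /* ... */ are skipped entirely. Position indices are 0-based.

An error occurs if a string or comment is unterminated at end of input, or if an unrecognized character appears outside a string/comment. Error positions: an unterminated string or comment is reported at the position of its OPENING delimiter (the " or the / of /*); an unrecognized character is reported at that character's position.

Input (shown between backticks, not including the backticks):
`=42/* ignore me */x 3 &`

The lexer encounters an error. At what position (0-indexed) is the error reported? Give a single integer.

Answer: 22

Derivation:
pos=0: emit EQ '='
pos=1: emit NUM '42' (now at pos=3)
pos=3: enter COMMENT mode (saw '/*')
exit COMMENT mode (now at pos=18)
pos=18: emit ID 'x' (now at pos=19)
pos=20: emit NUM '3' (now at pos=21)
pos=22: ERROR — unrecognized char '&'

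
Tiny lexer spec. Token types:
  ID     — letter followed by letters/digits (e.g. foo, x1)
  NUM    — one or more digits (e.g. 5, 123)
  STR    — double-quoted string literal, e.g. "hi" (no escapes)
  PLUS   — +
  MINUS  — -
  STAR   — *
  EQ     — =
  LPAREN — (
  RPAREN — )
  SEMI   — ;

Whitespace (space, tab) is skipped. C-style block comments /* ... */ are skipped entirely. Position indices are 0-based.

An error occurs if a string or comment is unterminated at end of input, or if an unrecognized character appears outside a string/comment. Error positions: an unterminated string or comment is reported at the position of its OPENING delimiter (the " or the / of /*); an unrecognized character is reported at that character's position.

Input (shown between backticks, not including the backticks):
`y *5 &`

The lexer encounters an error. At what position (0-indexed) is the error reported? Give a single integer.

Answer: 5

Derivation:
pos=0: emit ID 'y' (now at pos=1)
pos=2: emit STAR '*'
pos=3: emit NUM '5' (now at pos=4)
pos=5: ERROR — unrecognized char '&'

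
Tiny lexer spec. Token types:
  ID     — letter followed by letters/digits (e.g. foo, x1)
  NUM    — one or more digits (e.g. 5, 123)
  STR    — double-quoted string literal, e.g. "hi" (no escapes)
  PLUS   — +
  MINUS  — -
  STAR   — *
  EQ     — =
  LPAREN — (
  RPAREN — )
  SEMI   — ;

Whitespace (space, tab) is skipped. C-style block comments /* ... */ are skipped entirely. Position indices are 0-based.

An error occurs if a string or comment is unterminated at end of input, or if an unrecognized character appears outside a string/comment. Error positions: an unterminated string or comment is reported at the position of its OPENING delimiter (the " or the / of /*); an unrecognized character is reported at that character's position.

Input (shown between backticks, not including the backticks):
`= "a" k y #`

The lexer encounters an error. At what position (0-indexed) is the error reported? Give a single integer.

pos=0: emit EQ '='
pos=2: enter STRING mode
pos=2: emit STR "a" (now at pos=5)
pos=6: emit ID 'k' (now at pos=7)
pos=8: emit ID 'y' (now at pos=9)
pos=10: ERROR — unrecognized char '#'

Answer: 10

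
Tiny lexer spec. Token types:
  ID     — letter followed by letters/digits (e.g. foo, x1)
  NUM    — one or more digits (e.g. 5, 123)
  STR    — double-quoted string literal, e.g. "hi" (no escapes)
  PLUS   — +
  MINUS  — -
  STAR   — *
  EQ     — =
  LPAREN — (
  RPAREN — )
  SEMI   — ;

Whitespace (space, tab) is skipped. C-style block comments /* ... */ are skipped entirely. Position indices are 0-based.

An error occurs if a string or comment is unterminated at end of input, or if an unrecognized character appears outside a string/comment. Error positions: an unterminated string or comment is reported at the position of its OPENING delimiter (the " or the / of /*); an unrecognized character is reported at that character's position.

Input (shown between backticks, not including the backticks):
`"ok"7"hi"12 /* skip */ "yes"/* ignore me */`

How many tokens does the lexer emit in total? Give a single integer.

Answer: 5

Derivation:
pos=0: enter STRING mode
pos=0: emit STR "ok" (now at pos=4)
pos=4: emit NUM '7' (now at pos=5)
pos=5: enter STRING mode
pos=5: emit STR "hi" (now at pos=9)
pos=9: emit NUM '12' (now at pos=11)
pos=12: enter COMMENT mode (saw '/*')
exit COMMENT mode (now at pos=22)
pos=23: enter STRING mode
pos=23: emit STR "yes" (now at pos=28)
pos=28: enter COMMENT mode (saw '/*')
exit COMMENT mode (now at pos=43)
DONE. 5 tokens: [STR, NUM, STR, NUM, STR]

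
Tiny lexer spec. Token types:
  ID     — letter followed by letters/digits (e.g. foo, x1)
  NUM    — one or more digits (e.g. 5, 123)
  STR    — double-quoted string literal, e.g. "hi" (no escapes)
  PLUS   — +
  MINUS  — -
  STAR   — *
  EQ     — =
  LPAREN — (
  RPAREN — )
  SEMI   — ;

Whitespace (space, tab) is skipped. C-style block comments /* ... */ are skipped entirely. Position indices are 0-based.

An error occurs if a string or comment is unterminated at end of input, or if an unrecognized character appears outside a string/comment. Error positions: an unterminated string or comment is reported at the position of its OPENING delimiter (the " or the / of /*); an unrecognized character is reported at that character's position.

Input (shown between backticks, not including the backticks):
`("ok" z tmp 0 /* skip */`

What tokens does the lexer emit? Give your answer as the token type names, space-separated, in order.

Answer: LPAREN STR ID ID NUM

Derivation:
pos=0: emit LPAREN '('
pos=1: enter STRING mode
pos=1: emit STR "ok" (now at pos=5)
pos=6: emit ID 'z' (now at pos=7)
pos=8: emit ID 'tmp' (now at pos=11)
pos=12: emit NUM '0' (now at pos=13)
pos=14: enter COMMENT mode (saw '/*')
exit COMMENT mode (now at pos=24)
DONE. 5 tokens: [LPAREN, STR, ID, ID, NUM]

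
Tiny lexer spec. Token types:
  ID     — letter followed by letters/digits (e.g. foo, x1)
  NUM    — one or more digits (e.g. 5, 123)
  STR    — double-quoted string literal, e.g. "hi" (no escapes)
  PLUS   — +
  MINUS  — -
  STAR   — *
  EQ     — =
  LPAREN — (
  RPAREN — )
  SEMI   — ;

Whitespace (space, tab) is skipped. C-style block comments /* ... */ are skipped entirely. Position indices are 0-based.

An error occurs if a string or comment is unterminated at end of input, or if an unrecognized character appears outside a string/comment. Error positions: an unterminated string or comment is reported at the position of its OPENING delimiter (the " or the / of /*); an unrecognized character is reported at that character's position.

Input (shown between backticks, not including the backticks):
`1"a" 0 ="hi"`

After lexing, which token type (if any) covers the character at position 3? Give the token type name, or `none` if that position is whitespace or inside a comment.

Answer: STR

Derivation:
pos=0: emit NUM '1' (now at pos=1)
pos=1: enter STRING mode
pos=1: emit STR "a" (now at pos=4)
pos=5: emit NUM '0' (now at pos=6)
pos=7: emit EQ '='
pos=8: enter STRING mode
pos=8: emit STR "hi" (now at pos=12)
DONE. 5 tokens: [NUM, STR, NUM, EQ, STR]
Position 3: char is '"' -> STR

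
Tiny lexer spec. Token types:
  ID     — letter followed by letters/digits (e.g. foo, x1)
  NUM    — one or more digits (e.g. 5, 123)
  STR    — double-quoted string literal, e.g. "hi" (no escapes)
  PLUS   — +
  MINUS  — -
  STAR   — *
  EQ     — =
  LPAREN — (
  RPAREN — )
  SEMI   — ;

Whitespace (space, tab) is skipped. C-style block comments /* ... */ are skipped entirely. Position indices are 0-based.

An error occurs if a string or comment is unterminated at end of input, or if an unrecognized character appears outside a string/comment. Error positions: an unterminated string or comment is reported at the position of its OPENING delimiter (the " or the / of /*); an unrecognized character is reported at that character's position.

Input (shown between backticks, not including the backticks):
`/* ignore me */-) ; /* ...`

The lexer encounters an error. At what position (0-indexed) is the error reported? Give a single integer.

pos=0: enter COMMENT mode (saw '/*')
exit COMMENT mode (now at pos=15)
pos=15: emit MINUS '-'
pos=16: emit RPAREN ')'
pos=18: emit SEMI ';'
pos=20: enter COMMENT mode (saw '/*')
pos=20: ERROR — unterminated comment (reached EOF)

Answer: 20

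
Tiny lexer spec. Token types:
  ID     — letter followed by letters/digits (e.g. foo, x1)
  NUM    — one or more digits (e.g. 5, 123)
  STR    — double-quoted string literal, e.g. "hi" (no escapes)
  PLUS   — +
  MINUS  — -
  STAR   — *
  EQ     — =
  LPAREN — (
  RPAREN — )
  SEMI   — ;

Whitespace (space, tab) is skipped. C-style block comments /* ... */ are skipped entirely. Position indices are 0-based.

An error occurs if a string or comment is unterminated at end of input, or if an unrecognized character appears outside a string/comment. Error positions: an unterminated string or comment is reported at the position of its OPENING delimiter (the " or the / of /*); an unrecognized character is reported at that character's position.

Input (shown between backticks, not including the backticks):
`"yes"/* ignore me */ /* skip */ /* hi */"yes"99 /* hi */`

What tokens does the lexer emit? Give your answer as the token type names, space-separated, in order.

Answer: STR STR NUM

Derivation:
pos=0: enter STRING mode
pos=0: emit STR "yes" (now at pos=5)
pos=5: enter COMMENT mode (saw '/*')
exit COMMENT mode (now at pos=20)
pos=21: enter COMMENT mode (saw '/*')
exit COMMENT mode (now at pos=31)
pos=32: enter COMMENT mode (saw '/*')
exit COMMENT mode (now at pos=40)
pos=40: enter STRING mode
pos=40: emit STR "yes" (now at pos=45)
pos=45: emit NUM '99' (now at pos=47)
pos=48: enter COMMENT mode (saw '/*')
exit COMMENT mode (now at pos=56)
DONE. 3 tokens: [STR, STR, NUM]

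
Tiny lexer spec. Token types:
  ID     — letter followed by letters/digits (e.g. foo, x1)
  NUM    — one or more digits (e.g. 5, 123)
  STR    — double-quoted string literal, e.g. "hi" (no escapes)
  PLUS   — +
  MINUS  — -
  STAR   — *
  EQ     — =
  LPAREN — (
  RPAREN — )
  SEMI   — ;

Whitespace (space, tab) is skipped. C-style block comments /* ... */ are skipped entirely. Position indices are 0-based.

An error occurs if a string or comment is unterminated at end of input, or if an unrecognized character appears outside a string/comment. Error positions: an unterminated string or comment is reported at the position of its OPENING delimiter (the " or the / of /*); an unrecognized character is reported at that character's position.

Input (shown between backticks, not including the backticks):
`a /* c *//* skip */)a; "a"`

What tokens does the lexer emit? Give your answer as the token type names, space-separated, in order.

Answer: ID RPAREN ID SEMI STR

Derivation:
pos=0: emit ID 'a' (now at pos=1)
pos=2: enter COMMENT mode (saw '/*')
exit COMMENT mode (now at pos=9)
pos=9: enter COMMENT mode (saw '/*')
exit COMMENT mode (now at pos=19)
pos=19: emit RPAREN ')'
pos=20: emit ID 'a' (now at pos=21)
pos=21: emit SEMI ';'
pos=23: enter STRING mode
pos=23: emit STR "a" (now at pos=26)
DONE. 5 tokens: [ID, RPAREN, ID, SEMI, STR]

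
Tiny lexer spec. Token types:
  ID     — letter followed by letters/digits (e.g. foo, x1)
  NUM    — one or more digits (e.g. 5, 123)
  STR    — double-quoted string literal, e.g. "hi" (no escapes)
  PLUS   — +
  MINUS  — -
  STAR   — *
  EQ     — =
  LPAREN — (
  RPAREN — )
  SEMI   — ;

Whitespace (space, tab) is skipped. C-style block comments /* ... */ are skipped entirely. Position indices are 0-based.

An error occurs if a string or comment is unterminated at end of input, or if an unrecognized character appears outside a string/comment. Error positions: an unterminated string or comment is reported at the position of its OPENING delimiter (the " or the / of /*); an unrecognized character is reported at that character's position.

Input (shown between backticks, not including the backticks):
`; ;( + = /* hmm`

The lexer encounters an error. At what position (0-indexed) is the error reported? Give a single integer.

pos=0: emit SEMI ';'
pos=2: emit SEMI ';'
pos=3: emit LPAREN '('
pos=5: emit PLUS '+'
pos=7: emit EQ '='
pos=9: enter COMMENT mode (saw '/*')
pos=9: ERROR — unterminated comment (reached EOF)

Answer: 9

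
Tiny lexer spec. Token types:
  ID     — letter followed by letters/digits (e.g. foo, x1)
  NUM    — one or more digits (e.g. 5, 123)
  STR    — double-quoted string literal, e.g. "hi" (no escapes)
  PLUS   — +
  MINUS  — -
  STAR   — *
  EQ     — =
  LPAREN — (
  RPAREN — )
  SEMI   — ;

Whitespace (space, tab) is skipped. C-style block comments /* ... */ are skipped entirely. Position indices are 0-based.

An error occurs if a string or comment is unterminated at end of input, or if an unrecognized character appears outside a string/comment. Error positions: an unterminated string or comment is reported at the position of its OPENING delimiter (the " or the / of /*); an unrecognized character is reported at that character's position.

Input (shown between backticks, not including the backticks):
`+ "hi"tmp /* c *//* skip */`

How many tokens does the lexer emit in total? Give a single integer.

pos=0: emit PLUS '+'
pos=2: enter STRING mode
pos=2: emit STR "hi" (now at pos=6)
pos=6: emit ID 'tmp' (now at pos=9)
pos=10: enter COMMENT mode (saw '/*')
exit COMMENT mode (now at pos=17)
pos=17: enter COMMENT mode (saw '/*')
exit COMMENT mode (now at pos=27)
DONE. 3 tokens: [PLUS, STR, ID]

Answer: 3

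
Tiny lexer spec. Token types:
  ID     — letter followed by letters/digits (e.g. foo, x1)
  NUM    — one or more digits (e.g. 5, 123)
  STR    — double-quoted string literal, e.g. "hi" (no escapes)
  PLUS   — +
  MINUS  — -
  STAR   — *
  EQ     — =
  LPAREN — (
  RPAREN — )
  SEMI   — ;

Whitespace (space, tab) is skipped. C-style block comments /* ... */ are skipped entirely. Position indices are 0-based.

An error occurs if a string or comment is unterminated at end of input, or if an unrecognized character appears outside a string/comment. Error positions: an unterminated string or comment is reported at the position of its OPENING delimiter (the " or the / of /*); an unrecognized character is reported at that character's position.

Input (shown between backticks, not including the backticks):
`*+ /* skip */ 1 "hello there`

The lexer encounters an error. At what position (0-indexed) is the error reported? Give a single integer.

Answer: 16

Derivation:
pos=0: emit STAR '*'
pos=1: emit PLUS '+'
pos=3: enter COMMENT mode (saw '/*')
exit COMMENT mode (now at pos=13)
pos=14: emit NUM '1' (now at pos=15)
pos=16: enter STRING mode
pos=16: ERROR — unterminated string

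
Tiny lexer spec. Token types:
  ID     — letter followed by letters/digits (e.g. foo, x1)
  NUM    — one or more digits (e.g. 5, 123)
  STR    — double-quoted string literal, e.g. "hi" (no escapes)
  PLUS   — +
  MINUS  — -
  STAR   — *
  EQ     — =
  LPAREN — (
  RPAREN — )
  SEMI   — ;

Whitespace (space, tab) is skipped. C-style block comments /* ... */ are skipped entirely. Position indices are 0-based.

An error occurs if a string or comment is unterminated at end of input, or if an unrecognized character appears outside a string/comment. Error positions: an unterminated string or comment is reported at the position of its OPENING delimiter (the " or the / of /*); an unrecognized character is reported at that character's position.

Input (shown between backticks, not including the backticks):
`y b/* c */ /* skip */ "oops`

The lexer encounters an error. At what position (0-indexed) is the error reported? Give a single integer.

pos=0: emit ID 'y' (now at pos=1)
pos=2: emit ID 'b' (now at pos=3)
pos=3: enter COMMENT mode (saw '/*')
exit COMMENT mode (now at pos=10)
pos=11: enter COMMENT mode (saw '/*')
exit COMMENT mode (now at pos=21)
pos=22: enter STRING mode
pos=22: ERROR — unterminated string

Answer: 22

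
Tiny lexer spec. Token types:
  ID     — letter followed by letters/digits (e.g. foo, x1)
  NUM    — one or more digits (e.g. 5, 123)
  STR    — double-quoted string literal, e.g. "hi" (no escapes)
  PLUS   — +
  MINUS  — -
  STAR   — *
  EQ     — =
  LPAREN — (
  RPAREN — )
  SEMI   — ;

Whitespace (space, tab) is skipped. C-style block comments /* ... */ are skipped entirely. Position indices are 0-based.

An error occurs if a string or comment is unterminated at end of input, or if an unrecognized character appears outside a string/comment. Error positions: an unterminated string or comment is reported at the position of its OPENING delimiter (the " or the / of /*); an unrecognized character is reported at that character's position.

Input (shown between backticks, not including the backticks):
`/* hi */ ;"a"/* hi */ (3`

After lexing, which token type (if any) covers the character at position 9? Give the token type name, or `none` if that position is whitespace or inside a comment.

Answer: SEMI

Derivation:
pos=0: enter COMMENT mode (saw '/*')
exit COMMENT mode (now at pos=8)
pos=9: emit SEMI ';'
pos=10: enter STRING mode
pos=10: emit STR "a" (now at pos=13)
pos=13: enter COMMENT mode (saw '/*')
exit COMMENT mode (now at pos=21)
pos=22: emit LPAREN '('
pos=23: emit NUM '3' (now at pos=24)
DONE. 4 tokens: [SEMI, STR, LPAREN, NUM]
Position 9: char is ';' -> SEMI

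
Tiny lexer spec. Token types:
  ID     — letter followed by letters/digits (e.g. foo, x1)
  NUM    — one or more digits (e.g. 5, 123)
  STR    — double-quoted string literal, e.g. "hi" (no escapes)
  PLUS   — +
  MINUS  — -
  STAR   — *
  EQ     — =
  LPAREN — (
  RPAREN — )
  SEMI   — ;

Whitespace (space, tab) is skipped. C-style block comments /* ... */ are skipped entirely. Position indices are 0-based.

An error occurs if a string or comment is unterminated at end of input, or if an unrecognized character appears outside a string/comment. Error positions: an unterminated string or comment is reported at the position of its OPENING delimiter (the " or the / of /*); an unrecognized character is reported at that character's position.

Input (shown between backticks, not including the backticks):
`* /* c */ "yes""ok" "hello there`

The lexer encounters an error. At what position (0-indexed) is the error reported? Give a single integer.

Answer: 20

Derivation:
pos=0: emit STAR '*'
pos=2: enter COMMENT mode (saw '/*')
exit COMMENT mode (now at pos=9)
pos=10: enter STRING mode
pos=10: emit STR "yes" (now at pos=15)
pos=15: enter STRING mode
pos=15: emit STR "ok" (now at pos=19)
pos=20: enter STRING mode
pos=20: ERROR — unterminated string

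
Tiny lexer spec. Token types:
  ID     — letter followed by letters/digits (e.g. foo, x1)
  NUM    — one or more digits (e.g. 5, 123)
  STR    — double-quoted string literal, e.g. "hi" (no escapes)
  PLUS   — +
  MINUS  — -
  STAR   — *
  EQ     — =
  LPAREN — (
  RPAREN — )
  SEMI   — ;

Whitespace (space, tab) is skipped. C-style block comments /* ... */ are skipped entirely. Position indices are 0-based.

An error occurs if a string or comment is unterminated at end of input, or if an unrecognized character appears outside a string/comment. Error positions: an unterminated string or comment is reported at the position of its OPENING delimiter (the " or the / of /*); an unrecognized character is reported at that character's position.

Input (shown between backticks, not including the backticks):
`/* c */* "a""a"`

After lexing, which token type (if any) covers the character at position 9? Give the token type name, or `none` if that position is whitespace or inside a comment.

Answer: STR

Derivation:
pos=0: enter COMMENT mode (saw '/*')
exit COMMENT mode (now at pos=7)
pos=7: emit STAR '*'
pos=9: enter STRING mode
pos=9: emit STR "a" (now at pos=12)
pos=12: enter STRING mode
pos=12: emit STR "a" (now at pos=15)
DONE. 3 tokens: [STAR, STR, STR]
Position 9: char is '"' -> STR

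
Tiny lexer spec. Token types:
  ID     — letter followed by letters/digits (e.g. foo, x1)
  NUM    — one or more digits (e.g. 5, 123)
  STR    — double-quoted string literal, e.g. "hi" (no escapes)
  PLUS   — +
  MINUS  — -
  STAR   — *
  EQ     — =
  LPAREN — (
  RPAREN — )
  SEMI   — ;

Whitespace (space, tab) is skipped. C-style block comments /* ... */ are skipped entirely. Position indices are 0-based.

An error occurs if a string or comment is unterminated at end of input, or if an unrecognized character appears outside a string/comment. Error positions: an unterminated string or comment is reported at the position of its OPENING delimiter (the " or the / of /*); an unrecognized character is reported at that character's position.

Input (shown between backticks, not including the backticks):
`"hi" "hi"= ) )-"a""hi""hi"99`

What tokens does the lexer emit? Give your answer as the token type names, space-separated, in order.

Answer: STR STR EQ RPAREN RPAREN MINUS STR STR STR NUM

Derivation:
pos=0: enter STRING mode
pos=0: emit STR "hi" (now at pos=4)
pos=5: enter STRING mode
pos=5: emit STR "hi" (now at pos=9)
pos=9: emit EQ '='
pos=11: emit RPAREN ')'
pos=13: emit RPAREN ')'
pos=14: emit MINUS '-'
pos=15: enter STRING mode
pos=15: emit STR "a" (now at pos=18)
pos=18: enter STRING mode
pos=18: emit STR "hi" (now at pos=22)
pos=22: enter STRING mode
pos=22: emit STR "hi" (now at pos=26)
pos=26: emit NUM '99' (now at pos=28)
DONE. 10 tokens: [STR, STR, EQ, RPAREN, RPAREN, MINUS, STR, STR, STR, NUM]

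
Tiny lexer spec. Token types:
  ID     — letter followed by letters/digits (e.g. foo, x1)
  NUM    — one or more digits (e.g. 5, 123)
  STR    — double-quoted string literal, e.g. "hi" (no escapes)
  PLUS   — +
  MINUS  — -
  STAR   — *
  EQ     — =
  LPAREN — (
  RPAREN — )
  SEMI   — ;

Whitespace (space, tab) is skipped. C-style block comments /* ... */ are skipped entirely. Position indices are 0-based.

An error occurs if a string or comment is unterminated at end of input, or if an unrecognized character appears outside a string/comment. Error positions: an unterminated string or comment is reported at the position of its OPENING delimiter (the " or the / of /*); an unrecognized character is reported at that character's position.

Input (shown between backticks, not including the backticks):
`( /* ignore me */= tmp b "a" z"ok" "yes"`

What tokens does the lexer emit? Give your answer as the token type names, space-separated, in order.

pos=0: emit LPAREN '('
pos=2: enter COMMENT mode (saw '/*')
exit COMMENT mode (now at pos=17)
pos=17: emit EQ '='
pos=19: emit ID 'tmp' (now at pos=22)
pos=23: emit ID 'b' (now at pos=24)
pos=25: enter STRING mode
pos=25: emit STR "a" (now at pos=28)
pos=29: emit ID 'z' (now at pos=30)
pos=30: enter STRING mode
pos=30: emit STR "ok" (now at pos=34)
pos=35: enter STRING mode
pos=35: emit STR "yes" (now at pos=40)
DONE. 8 tokens: [LPAREN, EQ, ID, ID, STR, ID, STR, STR]

Answer: LPAREN EQ ID ID STR ID STR STR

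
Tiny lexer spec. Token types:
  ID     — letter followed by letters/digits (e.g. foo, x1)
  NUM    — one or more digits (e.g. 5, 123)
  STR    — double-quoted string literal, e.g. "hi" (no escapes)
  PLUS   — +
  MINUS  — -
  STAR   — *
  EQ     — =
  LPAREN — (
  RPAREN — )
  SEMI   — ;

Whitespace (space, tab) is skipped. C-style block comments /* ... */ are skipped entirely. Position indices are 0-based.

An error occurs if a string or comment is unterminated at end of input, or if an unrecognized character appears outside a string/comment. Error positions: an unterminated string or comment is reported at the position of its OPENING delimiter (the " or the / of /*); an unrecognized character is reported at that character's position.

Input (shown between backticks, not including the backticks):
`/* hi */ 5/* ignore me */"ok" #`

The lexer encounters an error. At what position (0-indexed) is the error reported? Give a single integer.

Answer: 30

Derivation:
pos=0: enter COMMENT mode (saw '/*')
exit COMMENT mode (now at pos=8)
pos=9: emit NUM '5' (now at pos=10)
pos=10: enter COMMENT mode (saw '/*')
exit COMMENT mode (now at pos=25)
pos=25: enter STRING mode
pos=25: emit STR "ok" (now at pos=29)
pos=30: ERROR — unrecognized char '#'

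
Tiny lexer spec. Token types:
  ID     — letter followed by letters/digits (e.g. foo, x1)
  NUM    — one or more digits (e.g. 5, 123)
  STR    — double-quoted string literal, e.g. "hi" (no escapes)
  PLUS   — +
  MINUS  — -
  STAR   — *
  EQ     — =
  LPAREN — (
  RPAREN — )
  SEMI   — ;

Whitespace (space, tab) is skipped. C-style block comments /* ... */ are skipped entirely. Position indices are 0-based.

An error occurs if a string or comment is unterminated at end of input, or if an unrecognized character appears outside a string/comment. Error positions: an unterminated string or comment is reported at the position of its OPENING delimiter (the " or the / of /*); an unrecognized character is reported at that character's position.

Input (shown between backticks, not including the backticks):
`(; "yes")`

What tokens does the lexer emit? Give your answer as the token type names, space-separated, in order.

Answer: LPAREN SEMI STR RPAREN

Derivation:
pos=0: emit LPAREN '('
pos=1: emit SEMI ';'
pos=3: enter STRING mode
pos=3: emit STR "yes" (now at pos=8)
pos=8: emit RPAREN ')'
DONE. 4 tokens: [LPAREN, SEMI, STR, RPAREN]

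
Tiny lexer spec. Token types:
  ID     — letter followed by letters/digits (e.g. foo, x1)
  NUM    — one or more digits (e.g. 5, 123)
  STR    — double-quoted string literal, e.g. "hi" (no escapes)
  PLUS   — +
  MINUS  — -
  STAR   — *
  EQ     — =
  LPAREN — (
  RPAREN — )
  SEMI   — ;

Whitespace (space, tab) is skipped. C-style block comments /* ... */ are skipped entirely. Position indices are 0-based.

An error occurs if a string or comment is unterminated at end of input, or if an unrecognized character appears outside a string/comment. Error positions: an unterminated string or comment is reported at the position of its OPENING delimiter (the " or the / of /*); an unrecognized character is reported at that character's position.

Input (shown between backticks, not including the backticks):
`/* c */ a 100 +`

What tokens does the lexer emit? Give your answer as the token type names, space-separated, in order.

Answer: ID NUM PLUS

Derivation:
pos=0: enter COMMENT mode (saw '/*')
exit COMMENT mode (now at pos=7)
pos=8: emit ID 'a' (now at pos=9)
pos=10: emit NUM '100' (now at pos=13)
pos=14: emit PLUS '+'
DONE. 3 tokens: [ID, NUM, PLUS]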